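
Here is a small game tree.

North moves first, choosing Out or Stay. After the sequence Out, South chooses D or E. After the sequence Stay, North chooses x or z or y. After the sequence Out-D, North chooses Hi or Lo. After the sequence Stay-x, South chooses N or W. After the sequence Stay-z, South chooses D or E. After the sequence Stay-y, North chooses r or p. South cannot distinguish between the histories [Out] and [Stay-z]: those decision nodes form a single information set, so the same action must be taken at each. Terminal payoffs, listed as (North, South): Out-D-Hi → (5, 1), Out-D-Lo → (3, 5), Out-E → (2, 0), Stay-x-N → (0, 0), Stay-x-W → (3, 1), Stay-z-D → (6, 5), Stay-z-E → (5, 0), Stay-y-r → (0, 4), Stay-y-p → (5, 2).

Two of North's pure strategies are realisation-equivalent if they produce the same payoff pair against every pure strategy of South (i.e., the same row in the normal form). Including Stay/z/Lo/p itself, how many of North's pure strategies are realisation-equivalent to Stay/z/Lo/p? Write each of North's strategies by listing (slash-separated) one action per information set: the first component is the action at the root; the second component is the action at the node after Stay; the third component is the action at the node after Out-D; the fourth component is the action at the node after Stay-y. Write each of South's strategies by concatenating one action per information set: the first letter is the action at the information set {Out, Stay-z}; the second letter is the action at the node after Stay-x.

4

Row for Stay/z/Lo/p (columns DN, DW, EN, EW): (6,5) (6,5) (5,0) (5,0).
Under Stay/z/Lo/p, North's choice at the node after Out-D and at the node after Stay-y can never be reached regardless of what South does, so varying those choices leaves every outcome unchanged.
Holding the reachable choices fixed and varying the unreachable ones freely already gives 2 × 2 = 4 equivalent strategies.
No other strategy reproduces this row, so those 4 are the full class: Stay/z/Hi/r, Stay/z/Hi/p, Stay/z/Lo/r, Stay/z/Lo/p.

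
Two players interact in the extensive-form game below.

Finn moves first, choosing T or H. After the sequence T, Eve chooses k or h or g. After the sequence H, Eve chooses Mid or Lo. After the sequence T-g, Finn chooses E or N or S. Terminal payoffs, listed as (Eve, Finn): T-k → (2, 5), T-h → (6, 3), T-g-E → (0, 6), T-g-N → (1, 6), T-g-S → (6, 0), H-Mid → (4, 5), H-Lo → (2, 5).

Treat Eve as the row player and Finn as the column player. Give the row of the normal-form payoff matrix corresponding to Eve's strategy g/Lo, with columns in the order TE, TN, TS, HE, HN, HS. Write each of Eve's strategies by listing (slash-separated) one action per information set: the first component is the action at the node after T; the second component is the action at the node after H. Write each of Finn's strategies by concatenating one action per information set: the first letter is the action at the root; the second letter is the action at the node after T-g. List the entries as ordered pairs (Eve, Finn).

(0,6) (1,6) (6,0) (2,5) (2,5) (2,5)

vs TE: Finn plays T → Eve plays g at [T] → Finn plays E at [T-g] → (0, 6)
vs TN: Finn plays T → Eve plays g at [T] → Finn plays N at [T-g] → (1, 6)
vs TS: Finn plays T → Eve plays g at [T] → Finn plays S at [T-g] → (6, 0)
vs HE: Finn plays H → Eve plays Lo at [H] → (2, 5)
vs HN: Finn plays H → Eve plays Lo at [H] → (2, 5)
vs HS: Finn plays H → Eve plays Lo at [H] → (2, 5)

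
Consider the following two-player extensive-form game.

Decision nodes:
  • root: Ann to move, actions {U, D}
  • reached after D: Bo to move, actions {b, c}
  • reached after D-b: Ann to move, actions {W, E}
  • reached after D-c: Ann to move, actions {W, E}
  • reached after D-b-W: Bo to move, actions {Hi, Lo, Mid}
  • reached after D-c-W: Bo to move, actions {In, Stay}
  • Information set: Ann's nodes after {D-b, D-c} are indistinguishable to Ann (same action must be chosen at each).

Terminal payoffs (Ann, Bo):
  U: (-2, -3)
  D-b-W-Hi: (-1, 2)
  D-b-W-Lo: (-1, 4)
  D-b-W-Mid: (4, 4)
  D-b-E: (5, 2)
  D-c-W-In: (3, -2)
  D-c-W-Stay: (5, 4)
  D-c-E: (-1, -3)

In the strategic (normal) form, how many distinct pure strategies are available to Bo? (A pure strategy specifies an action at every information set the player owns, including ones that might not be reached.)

Bo owns the node after D with actions {b, c} — two choices.
Bo owns the node after D-b-W with actions {Hi, Lo, Mid} — three choices.
Bo owns the node after D-c-W with actions {In, Stay} — two choices.
A pure strategy fixes one action at each information set independently, so the count is the product 2 × 3 × 2 = 12.
(For reference, Ann has 4 pure strategies, giving a 12×4 normal-form matrix.)

12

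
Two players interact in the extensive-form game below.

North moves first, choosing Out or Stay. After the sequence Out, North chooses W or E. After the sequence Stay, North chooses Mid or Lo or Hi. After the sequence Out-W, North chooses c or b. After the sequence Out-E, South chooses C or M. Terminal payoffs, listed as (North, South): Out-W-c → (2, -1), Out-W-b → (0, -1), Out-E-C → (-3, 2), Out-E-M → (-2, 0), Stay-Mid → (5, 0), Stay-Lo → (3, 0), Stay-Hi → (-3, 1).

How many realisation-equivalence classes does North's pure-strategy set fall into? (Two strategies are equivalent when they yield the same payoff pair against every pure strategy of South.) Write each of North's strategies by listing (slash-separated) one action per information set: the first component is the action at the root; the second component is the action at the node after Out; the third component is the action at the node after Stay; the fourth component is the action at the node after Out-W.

6

North has 24 pure strategies: Out/W/Mid/c, Out/W/Mid/b, Out/W/Lo/c, Out/W/Lo/b, Out/W/Hi/c, Out/W/Hi/b, Out/E/Mid/c, Out/E/Mid/b, Out/E/Lo/c, Out/E/Lo/b, Out/E/Hi/c, Out/E/Hi/b, Stay/W/Mid/c, Stay/W/Mid/b, Stay/W/Lo/c, Stay/W/Lo/b, Stay/W/Hi/c, Stay/W/Hi/b, Stay/E/Mid/c, Stay/E/Mid/b, Stay/E/Lo/c, Stay/E/Lo/b, Stay/E/Hi/c, Stay/E/Hi/b. Columns: C, M.
{Out/W/Mid/c, Out/W/Lo/c, Out/W/Hi/c} → row (2,-1) (2,-1)
{Out/W/Mid/b, Out/W/Lo/b, Out/W/Hi/b} → row (0,-1) (0,-1)
{Out/E/Mid/c, Out/E/Mid/b, Out/E/Lo/c, Out/E/Lo/b, Out/E/Hi/c, Out/E/Hi/b} → row (-3,2) (-2,0)
{Stay/W/Mid/c, Stay/W/Mid/b, Stay/E/Mid/c, Stay/E/Mid/b} → row (5,0) (5,0)
{Stay/W/Lo/c, Stay/W/Lo/b, Stay/E/Lo/c, Stay/E/Lo/b} → row (3,0) (3,0)
{Stay/W/Hi/c, Stay/W/Hi/b, Stay/E/Hi/c, Stay/E/Hi/b} → row (-3,1) (-3,1)
That's 6 distinct rows out of 24 strategies.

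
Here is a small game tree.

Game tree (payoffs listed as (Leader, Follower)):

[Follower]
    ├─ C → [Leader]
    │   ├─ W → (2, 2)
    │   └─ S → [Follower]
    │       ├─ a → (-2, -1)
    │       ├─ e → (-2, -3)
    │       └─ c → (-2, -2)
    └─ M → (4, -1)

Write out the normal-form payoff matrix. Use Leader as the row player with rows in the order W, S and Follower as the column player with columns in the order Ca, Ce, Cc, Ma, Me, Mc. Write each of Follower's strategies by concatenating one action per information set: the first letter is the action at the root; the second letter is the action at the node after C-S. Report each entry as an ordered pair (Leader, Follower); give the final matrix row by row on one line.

W: (2,2) (2,2) (2,2) (4,-1) (4,-1) (4,-1) | S: (-2,-1) (-2,-3) (-2,-2) (4,-1) (4,-1) (4,-1)

           Ca       Ce       Cc       Ma       Me       Mc
   W    (2,2)    (2,2)    (2,2)   (4,-1)   (4,-1)   (4,-1)
   S  (-2,-1)  (-2,-3)  (-2,-2)   (4,-1)   (4,-1)   (4,-1)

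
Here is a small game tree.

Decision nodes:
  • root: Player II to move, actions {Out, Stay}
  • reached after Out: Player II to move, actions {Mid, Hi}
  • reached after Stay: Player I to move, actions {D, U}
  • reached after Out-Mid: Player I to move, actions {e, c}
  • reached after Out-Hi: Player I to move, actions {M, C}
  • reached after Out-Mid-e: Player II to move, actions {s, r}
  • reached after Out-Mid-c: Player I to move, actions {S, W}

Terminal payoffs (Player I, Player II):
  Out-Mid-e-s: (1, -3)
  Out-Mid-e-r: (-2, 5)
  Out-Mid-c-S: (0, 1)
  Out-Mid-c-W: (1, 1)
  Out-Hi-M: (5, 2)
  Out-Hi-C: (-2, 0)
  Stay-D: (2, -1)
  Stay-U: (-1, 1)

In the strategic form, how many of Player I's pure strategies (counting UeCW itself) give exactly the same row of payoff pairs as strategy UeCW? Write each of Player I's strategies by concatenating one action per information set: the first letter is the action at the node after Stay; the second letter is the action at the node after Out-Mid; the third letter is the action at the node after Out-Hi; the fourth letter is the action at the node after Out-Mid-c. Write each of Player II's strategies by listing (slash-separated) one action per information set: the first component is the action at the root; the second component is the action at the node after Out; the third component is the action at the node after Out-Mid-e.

Row for UeCW (columns Out/Mid/s, Out/Mid/r, Out/Hi/s, Out/Hi/r, Stay/Mid/s, Stay/Mid/r, Stay/Hi/s, Stay/Hi/r): (1,-3) (-2,5) (-2,0) (-2,0) (-1,1) (-1,1) (-1,1) (-1,1).
Under UeCW, Player I's choice at the node after Out-Mid-c can never be reached regardless of what Player II does, so varying those choices leaves every outcome unchanged.
Holding the reachable choices fixed and varying the unreachable one freely already gives 2 equivalent strategies.
No other strategy reproduces this row, so those 2 are the full class: UeCS, UeCW.

2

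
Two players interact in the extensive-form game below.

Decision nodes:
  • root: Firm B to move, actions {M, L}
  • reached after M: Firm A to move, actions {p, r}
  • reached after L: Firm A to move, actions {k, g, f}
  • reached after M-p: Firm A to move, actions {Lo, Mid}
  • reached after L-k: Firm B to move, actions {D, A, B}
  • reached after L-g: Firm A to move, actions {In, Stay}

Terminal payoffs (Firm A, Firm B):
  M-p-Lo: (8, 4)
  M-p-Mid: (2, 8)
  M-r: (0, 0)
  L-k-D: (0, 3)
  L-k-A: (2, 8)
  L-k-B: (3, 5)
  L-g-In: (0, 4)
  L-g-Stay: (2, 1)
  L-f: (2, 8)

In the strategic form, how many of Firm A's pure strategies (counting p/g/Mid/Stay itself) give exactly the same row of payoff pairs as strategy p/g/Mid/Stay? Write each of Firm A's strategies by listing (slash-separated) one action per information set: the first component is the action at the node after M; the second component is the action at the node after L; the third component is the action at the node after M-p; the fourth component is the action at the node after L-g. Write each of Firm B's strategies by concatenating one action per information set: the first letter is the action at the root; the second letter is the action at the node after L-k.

1

Row for p/g/Mid/Stay (columns MD, MA, MB, LD, LA, LB): (2,8) (2,8) (2,8) (2,1) (2,1) (2,1).
Every one of Firm A's information sets is on the play path for some reply by Firm B when Firm A follows p/g/Mid/Stay.
Changing the action at any of them therefore changes at least one column, so only p/g/Mid/Stay itself gives this row.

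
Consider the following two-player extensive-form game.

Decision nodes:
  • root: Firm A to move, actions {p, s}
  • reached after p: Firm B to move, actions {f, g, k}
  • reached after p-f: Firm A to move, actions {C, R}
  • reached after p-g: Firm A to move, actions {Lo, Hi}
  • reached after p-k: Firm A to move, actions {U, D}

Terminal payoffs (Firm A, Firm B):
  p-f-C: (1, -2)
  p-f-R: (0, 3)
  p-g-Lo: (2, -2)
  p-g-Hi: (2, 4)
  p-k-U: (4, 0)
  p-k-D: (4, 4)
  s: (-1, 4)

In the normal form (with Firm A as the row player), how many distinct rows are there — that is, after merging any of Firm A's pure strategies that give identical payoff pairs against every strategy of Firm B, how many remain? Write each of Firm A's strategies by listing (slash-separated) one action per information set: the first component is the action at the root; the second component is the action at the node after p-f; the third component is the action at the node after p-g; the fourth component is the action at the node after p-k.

9

Firm A has 16 pure strategies: p/C/Lo/U, p/C/Lo/D, p/C/Hi/U, p/C/Hi/D, p/R/Lo/U, p/R/Lo/D, p/R/Hi/U, p/R/Hi/D, s/C/Lo/U, s/C/Lo/D, s/C/Hi/U, s/C/Hi/D, s/R/Lo/U, s/R/Lo/D, s/R/Hi/U, s/R/Hi/D. Columns: f, g, k.
{p/C/Lo/U} → row (1,-2) (2,-2) (4,0)
{p/C/Lo/D} → row (1,-2) (2,-2) (4,4)
{p/C/Hi/U} → row (1,-2) (2,4) (4,0)
{p/C/Hi/D} → row (1,-2) (2,4) (4,4)
{p/R/Lo/U} → row (0,3) (2,-2) (4,0)
{p/R/Lo/D} → row (0,3) (2,-2) (4,4)
{p/R/Hi/U} → row (0,3) (2,4) (4,0)
{p/R/Hi/D} → row (0,3) (2,4) (4,4)
{s/C/Lo/U, s/C/Lo/D, s/C/Hi/U, s/C/Hi/D, s/R/Lo/U, s/R/Lo/D, s/R/Hi/U, s/R/Hi/D} → row (-1,4) (-1,4) (-1,4)
That's 9 distinct rows out of 16 strategies.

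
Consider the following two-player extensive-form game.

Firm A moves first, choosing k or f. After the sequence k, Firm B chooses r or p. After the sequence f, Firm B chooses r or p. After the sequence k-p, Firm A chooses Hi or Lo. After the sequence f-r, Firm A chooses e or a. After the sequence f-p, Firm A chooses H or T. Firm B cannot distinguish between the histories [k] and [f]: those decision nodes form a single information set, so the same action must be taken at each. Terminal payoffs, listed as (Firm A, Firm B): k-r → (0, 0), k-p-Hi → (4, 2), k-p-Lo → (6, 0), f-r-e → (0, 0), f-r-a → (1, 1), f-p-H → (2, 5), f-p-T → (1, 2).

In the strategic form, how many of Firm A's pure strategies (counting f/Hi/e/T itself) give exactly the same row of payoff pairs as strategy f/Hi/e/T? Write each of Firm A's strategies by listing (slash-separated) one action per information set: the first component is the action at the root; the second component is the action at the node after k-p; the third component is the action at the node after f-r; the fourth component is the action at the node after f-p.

2

Row for f/Hi/e/T (columns r, p): (0,0) (1,2).
Under f/Hi/e/T, Firm A's choice at the node after k-p can never be reached regardless of what Firm B does, so varying those choices leaves every outcome unchanged.
Holding the reachable choices fixed and varying the unreachable one freely already gives 2 equivalent strategies.
No other strategy reproduces this row, so those 2 are the full class: f/Hi/e/T, f/Lo/e/T.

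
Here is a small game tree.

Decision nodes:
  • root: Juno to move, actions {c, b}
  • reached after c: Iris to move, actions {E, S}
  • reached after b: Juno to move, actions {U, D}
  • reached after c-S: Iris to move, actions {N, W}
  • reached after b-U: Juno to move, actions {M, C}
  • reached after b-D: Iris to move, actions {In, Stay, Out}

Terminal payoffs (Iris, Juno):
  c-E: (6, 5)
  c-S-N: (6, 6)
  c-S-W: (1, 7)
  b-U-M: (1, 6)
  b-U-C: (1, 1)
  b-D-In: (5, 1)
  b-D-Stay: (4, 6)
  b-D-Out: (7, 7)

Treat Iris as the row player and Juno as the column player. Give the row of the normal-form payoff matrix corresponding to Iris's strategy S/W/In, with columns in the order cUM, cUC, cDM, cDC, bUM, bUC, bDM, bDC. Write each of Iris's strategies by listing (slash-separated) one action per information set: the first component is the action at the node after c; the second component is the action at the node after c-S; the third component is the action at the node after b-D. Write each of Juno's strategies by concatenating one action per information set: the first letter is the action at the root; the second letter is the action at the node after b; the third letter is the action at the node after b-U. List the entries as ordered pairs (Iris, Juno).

(1,7) (1,7) (1,7) (1,7) (1,6) (1,1) (5,1) (5,1)

vs cUM: Juno plays c → Iris plays S at [c] → Iris plays W at [c-S] → (1, 7)
vs cUC: Juno plays c → Iris plays S at [c] → Iris plays W at [c-S] → (1, 7)
vs cDM: Juno plays c → Iris plays S at [c] → Iris plays W at [c-S] → (1, 7)
vs cDC: Juno plays c → Iris plays S at [c] → Iris plays W at [c-S] → (1, 7)
vs bUM: Juno plays b → Juno plays U at [b] → Juno plays M at [b-U] → (1, 6)
vs bUC: Juno plays b → Juno plays U at [b] → Juno plays C at [b-U] → (1, 1)
vs bDM: Juno plays b → Juno plays D at [b] → Iris plays In at [b-D] → (5, 1)
vs bDC: Juno plays b → Juno plays D at [b] → Iris plays In at [b-D] → (5, 1)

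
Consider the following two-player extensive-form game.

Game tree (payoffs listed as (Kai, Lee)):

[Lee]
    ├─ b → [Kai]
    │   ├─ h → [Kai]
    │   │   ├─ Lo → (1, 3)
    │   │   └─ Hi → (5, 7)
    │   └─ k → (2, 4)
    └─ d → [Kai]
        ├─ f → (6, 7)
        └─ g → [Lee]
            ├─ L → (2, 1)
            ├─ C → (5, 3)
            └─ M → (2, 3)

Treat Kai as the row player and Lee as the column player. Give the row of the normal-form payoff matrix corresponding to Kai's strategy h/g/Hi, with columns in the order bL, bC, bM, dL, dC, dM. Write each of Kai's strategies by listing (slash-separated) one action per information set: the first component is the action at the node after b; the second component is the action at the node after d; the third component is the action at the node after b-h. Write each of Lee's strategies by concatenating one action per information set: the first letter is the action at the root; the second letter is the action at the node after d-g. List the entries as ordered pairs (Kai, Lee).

(5,7) (5,7) (5,7) (2,1) (5,3) (2,3)

vs bL: Lee plays b → Kai plays h at [b] → Kai plays Hi at [b-h] → (5, 7)
vs bC: Lee plays b → Kai plays h at [b] → Kai plays Hi at [b-h] → (5, 7)
vs bM: Lee plays b → Kai plays h at [b] → Kai plays Hi at [b-h] → (5, 7)
vs dL: Lee plays d → Kai plays g at [d] → Lee plays L at [d-g] → (2, 1)
vs dC: Lee plays d → Kai plays g at [d] → Lee plays C at [d-g] → (5, 3)
vs dM: Lee plays d → Kai plays g at [d] → Lee plays M at [d-g] → (2, 3)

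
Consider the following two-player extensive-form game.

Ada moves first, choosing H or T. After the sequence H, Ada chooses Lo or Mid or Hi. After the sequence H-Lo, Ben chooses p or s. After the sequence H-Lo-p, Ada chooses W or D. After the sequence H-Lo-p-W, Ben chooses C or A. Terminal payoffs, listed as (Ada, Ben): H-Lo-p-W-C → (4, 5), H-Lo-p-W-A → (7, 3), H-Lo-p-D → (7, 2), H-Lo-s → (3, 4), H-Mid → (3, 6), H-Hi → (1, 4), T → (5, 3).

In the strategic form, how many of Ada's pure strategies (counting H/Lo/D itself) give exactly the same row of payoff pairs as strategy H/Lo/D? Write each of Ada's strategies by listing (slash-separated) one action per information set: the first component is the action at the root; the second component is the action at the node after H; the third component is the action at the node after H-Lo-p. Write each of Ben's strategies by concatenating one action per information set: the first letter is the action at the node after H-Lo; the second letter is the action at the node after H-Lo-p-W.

1

Row for H/Lo/D (columns pC, pA, sC, sA): (7,2) (7,2) (3,4) (3,4).
Every one of Ada's information sets is on the play path for some reply by Ben when Ada follows H/Lo/D.
Changing the action at any of them therefore changes at least one column, so only H/Lo/D itself gives this row.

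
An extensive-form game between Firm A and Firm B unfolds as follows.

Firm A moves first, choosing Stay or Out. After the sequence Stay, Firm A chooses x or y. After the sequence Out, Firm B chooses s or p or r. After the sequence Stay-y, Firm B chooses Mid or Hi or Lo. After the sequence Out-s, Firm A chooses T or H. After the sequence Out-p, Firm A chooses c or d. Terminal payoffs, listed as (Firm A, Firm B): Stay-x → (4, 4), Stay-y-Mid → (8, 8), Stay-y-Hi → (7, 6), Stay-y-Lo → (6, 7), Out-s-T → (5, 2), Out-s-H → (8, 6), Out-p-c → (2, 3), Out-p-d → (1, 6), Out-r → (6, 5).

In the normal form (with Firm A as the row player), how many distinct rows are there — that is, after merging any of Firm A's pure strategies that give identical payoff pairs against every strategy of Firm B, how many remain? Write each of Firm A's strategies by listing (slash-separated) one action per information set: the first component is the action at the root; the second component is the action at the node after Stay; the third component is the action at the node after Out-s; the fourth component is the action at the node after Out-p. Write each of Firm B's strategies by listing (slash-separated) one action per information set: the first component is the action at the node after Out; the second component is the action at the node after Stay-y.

6

Firm A has 16 pure strategies: Stay/x/T/c, Stay/x/T/d, Stay/x/H/c, Stay/x/H/d, Stay/y/T/c, Stay/y/T/d, Stay/y/H/c, Stay/y/H/d, Out/x/T/c, Out/x/T/d, Out/x/H/c, Out/x/H/d, Out/y/T/c, Out/y/T/d, Out/y/H/c, Out/y/H/d. Columns: s/Mid, s/Hi, s/Lo, p/Mid, p/Hi, p/Lo, r/Mid, r/Hi, r/Lo.
{Stay/x/T/c, Stay/x/T/d, Stay/x/H/c, Stay/x/H/d} → row (4,4) (4,4) (4,4) (4,4) (4,4) (4,4) (4,4) (4,4) (4,4)
{Stay/y/T/c, Stay/y/T/d, Stay/y/H/c, Stay/y/H/d} → row (8,8) (7,6) (6,7) (8,8) (7,6) (6,7) (8,8) (7,6) (6,7)
{Out/x/T/c, Out/y/T/c} → row (5,2) (5,2) (5,2) (2,3) (2,3) (2,3) (6,5) (6,5) (6,5)
{Out/x/T/d, Out/y/T/d} → row (5,2) (5,2) (5,2) (1,6) (1,6) (1,6) (6,5) (6,5) (6,5)
{Out/x/H/c, Out/y/H/c} → row (8,6) (8,6) (8,6) (2,3) (2,3) (2,3) (6,5) (6,5) (6,5)
{Out/x/H/d, Out/y/H/d} → row (8,6) (8,6) (8,6) (1,6) (1,6) (1,6) (6,5) (6,5) (6,5)
That's 6 distinct rows out of 16 strategies.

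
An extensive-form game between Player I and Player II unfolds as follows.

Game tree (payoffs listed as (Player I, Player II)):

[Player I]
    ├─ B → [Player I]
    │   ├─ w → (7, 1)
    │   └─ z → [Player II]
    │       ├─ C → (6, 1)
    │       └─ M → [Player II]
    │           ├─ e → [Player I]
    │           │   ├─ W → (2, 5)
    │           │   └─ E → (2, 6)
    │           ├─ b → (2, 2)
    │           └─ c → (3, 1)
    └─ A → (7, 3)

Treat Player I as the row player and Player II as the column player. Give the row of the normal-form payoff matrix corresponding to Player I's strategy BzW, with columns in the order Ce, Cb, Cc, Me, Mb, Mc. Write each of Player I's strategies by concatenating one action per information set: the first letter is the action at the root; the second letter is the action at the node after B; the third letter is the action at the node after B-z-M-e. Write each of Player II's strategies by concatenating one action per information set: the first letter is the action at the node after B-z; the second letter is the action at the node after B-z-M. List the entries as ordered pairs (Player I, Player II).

vs Ce: Player I plays B → Player I plays z at [B] → Player II plays C at [B-z] → (6, 1)
vs Cb: Player I plays B → Player I plays z at [B] → Player II plays C at [B-z] → (6, 1)
vs Cc: Player I plays B → Player I plays z at [B] → Player II plays C at [B-z] → (6, 1)
vs Me: Player I plays B → Player I plays z at [B] → Player II plays M at [B-z] → Player II plays e at [B-z-M] → Player I plays W at [B-z-M-e] → (2, 5)
vs Mb: Player I plays B → Player I plays z at [B] → Player II plays M at [B-z] → Player II plays b at [B-z-M] → (2, 2)
vs Mc: Player I plays B → Player I plays z at [B] → Player II plays M at [B-z] → Player II plays c at [B-z-M] → (3, 1)

(6,1) (6,1) (6,1) (2,5) (2,2) (3,1)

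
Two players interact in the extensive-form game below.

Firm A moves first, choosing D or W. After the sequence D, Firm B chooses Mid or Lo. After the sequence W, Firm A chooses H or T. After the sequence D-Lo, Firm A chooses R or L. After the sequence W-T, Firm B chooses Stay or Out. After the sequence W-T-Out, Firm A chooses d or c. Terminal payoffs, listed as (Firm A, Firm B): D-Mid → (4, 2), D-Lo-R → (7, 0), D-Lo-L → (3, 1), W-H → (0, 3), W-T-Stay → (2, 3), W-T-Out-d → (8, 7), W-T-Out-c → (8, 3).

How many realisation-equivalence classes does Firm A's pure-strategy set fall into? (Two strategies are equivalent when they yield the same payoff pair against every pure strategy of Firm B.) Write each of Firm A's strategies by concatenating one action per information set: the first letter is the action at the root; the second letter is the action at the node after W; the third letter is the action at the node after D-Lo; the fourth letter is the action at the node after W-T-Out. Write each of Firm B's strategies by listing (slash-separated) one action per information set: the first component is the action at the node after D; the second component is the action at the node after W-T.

5

Firm A has 16 pure strategies: DHRd, DHRc, DHLd, DHLc, DTRd, DTRc, DTLd, DTLc, WHRd, WHRc, WHLd, WHLc, WTRd, WTRc, WTLd, WTLc. Columns: Mid/Stay, Mid/Out, Lo/Stay, Lo/Out.
{DHRd, DHRc, DTRd, DTRc} → row (4,2) (4,2) (7,0) (7,0)
{DHLd, DHLc, DTLd, DTLc} → row (4,2) (4,2) (3,1) (3,1)
{WHRd, WHRc, WHLd, WHLc} → row (0,3) (0,3) (0,3) (0,3)
{WTRd, WTLd} → row (2,3) (8,7) (2,3) (8,7)
{WTRc, WTLc} → row (2,3) (8,3) (2,3) (8,3)
That's 5 distinct rows out of 16 strategies.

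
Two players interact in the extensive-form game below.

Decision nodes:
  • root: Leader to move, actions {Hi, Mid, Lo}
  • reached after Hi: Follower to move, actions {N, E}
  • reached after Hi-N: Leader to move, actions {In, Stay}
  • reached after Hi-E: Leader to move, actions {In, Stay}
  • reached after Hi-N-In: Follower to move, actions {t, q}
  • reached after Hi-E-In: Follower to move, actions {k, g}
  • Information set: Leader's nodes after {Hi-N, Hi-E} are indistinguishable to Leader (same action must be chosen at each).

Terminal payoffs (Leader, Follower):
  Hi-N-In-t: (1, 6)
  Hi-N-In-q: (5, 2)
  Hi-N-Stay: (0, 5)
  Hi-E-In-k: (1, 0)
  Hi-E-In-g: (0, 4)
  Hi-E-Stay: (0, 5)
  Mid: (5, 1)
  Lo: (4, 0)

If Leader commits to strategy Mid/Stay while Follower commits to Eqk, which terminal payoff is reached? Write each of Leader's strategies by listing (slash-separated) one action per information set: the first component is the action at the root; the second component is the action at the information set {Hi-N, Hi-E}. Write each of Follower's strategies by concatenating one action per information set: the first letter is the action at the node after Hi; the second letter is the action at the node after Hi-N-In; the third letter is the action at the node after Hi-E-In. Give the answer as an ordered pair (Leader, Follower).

(5, 1)

Trace the play path from the root:
  Leader plays Mid
→ terminal payoff (5, 1).
(Leader's choice at the information set {Hi-N, Hi-E} is never reached on this path, so it doesn't affect the outcome.)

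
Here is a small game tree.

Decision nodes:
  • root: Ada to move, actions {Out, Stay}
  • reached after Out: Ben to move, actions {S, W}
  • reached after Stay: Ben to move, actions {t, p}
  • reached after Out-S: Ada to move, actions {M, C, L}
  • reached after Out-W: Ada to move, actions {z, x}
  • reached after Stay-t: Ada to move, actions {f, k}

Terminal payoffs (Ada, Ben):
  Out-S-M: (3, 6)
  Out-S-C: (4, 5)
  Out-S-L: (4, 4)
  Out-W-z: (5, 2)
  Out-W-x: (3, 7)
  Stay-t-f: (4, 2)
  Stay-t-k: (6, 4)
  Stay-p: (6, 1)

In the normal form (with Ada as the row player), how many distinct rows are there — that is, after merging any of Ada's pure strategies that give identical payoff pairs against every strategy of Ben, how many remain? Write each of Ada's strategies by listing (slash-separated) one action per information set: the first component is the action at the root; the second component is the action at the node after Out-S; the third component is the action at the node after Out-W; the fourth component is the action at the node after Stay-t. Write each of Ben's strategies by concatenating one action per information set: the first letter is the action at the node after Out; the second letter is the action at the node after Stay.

8

Ada has 24 pure strategies: Out/M/z/f, Out/M/z/k, Out/M/x/f, Out/M/x/k, Out/C/z/f, Out/C/z/k, Out/C/x/f, Out/C/x/k, Out/L/z/f, Out/L/z/k, Out/L/x/f, Out/L/x/k, Stay/M/z/f, Stay/M/z/k, Stay/M/x/f, Stay/M/x/k, Stay/C/z/f, Stay/C/z/k, Stay/C/x/f, Stay/C/x/k, Stay/L/z/f, Stay/L/z/k, Stay/L/x/f, Stay/L/x/k. Columns: St, Sp, Wt, Wp.
{Out/M/z/f, Out/M/z/k} → row (3,6) (3,6) (5,2) (5,2)
{Out/M/x/f, Out/M/x/k} → row (3,6) (3,6) (3,7) (3,7)
{Out/C/z/f, Out/C/z/k} → row (4,5) (4,5) (5,2) (5,2)
{Out/C/x/f, Out/C/x/k} → row (4,5) (4,5) (3,7) (3,7)
{Out/L/z/f, Out/L/z/k} → row (4,4) (4,4) (5,2) (5,2)
{Out/L/x/f, Out/L/x/k} → row (4,4) (4,4) (3,7) (3,7)
{Stay/M/z/f, Stay/M/x/f, Stay/C/z/f, Stay/C/x/f, Stay/L/z/f, Stay/L/x/f} → row (4,2) (6,1) (4,2) (6,1)
{Stay/M/z/k, Stay/M/x/k, Stay/C/z/k, Stay/C/x/k, Stay/L/z/k, Stay/L/x/k} → row (6,4) (6,1) (6,4) (6,1)
That's 8 distinct rows out of 24 strategies.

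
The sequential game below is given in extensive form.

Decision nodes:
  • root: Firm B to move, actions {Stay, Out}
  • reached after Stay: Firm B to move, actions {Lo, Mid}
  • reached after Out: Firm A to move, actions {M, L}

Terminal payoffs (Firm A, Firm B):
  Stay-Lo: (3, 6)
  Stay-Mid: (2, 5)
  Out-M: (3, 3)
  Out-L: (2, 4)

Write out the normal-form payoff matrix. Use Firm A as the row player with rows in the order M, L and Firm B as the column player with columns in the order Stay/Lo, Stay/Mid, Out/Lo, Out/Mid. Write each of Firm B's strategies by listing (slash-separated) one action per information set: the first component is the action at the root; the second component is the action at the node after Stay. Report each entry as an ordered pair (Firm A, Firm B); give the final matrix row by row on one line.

      Stay/Lo  Stay/Mid   Out/Lo  Out/Mid
   M    (3,6)    (2,5)    (3,3)    (3,3)
   L    (3,6)    (2,5)    (2,4)    (2,4)

M: (3,6) (2,5) (3,3) (3,3) | L: (3,6) (2,5) (2,4) (2,4)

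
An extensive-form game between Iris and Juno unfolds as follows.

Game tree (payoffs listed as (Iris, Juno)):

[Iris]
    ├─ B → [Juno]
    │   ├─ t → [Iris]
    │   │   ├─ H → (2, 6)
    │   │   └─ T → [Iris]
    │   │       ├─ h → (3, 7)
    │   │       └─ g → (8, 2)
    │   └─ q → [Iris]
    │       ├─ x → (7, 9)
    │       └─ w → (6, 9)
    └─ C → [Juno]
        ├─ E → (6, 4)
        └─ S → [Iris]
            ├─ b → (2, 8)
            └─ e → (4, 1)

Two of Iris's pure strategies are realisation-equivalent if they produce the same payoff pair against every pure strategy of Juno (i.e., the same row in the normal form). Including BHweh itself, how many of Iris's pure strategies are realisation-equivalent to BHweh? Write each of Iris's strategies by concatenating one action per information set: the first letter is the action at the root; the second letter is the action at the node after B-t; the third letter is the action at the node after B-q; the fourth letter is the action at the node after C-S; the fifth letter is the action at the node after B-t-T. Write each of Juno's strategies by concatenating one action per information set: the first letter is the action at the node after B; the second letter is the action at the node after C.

Row for BHweh (columns tE, tS, qE, qS): (2,6) (2,6) (6,9) (6,9).
Under BHweh, Iris's choice at the node after C-S and at the node after B-t-T can never be reached regardless of what Juno does, so varying those choices leaves every outcome unchanged.
Holding the reachable choices fixed and varying the unreachable ones freely already gives 2 × 2 = 4 equivalent strategies.
No other strategy reproduces this row, so those 4 are the full class: BHwbh, BHwbg, BHweh, BHweg.

4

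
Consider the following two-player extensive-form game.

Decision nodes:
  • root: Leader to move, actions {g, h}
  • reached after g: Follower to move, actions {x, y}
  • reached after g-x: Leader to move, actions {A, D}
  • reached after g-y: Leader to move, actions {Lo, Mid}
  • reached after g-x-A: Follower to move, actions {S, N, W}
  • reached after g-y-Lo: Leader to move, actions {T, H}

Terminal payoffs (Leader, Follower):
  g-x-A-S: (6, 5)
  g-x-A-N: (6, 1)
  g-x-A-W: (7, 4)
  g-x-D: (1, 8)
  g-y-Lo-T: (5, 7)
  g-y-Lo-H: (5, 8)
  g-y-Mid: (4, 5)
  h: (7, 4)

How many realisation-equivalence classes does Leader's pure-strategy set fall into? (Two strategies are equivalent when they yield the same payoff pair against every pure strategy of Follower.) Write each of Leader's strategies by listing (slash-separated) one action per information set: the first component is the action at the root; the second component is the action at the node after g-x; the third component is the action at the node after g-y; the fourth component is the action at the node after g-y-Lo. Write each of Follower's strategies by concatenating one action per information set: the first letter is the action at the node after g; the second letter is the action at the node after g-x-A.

7

Leader has 16 pure strategies: g/A/Lo/T, g/A/Lo/H, g/A/Mid/T, g/A/Mid/H, g/D/Lo/T, g/D/Lo/H, g/D/Mid/T, g/D/Mid/H, h/A/Lo/T, h/A/Lo/H, h/A/Mid/T, h/A/Mid/H, h/D/Lo/T, h/D/Lo/H, h/D/Mid/T, h/D/Mid/H. Columns: xS, xN, xW, yS, yN, yW.
{g/A/Lo/T} → row (6,5) (6,1) (7,4) (5,7) (5,7) (5,7)
{g/A/Lo/H} → row (6,5) (6,1) (7,4) (5,8) (5,8) (5,8)
{g/A/Mid/T, g/A/Mid/H} → row (6,5) (6,1) (7,4) (4,5) (4,5) (4,5)
{g/D/Lo/T} → row (1,8) (1,8) (1,8) (5,7) (5,7) (5,7)
{g/D/Lo/H} → row (1,8) (1,8) (1,8) (5,8) (5,8) (5,8)
{g/D/Mid/T, g/D/Mid/H} → row (1,8) (1,8) (1,8) (4,5) (4,5) (4,5)
{h/A/Lo/T, h/A/Lo/H, h/A/Mid/T, h/A/Mid/H, h/D/Lo/T, h/D/Lo/H, h/D/Mid/T, h/D/Mid/H} → row (7,4) (7,4) (7,4) (7,4) (7,4) (7,4)
That's 7 distinct rows out of 16 strategies.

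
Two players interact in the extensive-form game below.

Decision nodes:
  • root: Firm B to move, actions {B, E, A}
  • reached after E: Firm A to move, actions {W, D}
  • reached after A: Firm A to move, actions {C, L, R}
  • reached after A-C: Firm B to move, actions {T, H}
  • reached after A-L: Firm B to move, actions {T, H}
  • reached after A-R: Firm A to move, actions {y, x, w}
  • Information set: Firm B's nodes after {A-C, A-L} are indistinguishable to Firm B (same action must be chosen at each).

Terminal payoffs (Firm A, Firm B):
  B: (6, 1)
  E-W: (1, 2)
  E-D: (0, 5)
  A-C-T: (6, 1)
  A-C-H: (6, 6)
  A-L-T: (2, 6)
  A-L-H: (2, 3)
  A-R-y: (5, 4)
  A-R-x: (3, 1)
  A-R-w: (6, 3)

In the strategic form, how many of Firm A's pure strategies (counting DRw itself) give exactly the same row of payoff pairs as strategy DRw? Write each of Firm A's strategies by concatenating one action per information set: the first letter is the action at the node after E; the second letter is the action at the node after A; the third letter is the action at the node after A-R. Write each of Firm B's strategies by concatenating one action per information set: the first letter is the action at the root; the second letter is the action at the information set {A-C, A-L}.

1

Row for DRw (columns BT, BH, ET, EH, AT, AH): (6,1) (6,1) (0,5) (0,5) (6,3) (6,3).
Every one of Firm A's information sets is on the play path for some reply by Firm B when Firm A follows DRw.
Changing the action at any of them therefore changes at least one column, so only DRw itself gives this row.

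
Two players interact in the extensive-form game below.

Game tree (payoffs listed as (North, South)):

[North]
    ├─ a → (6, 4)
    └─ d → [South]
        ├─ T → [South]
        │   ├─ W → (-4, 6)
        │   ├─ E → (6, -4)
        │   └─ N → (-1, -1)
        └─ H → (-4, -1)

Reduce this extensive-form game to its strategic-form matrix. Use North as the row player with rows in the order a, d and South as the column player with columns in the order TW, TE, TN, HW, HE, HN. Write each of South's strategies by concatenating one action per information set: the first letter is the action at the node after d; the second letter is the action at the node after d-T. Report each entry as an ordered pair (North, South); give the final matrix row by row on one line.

           TW       TE       TN       HW       HE       HN
   a    (6,4)    (6,4)    (6,4)    (6,4)    (6,4)    (6,4)
   d   (-4,6)   (6,-4)  (-1,-1)  (-4,-1)  (-4,-1)  (-4,-1)

a: (6,4) (6,4) (6,4) (6,4) (6,4) (6,4) | d: (-4,6) (6,-4) (-1,-1) (-4,-1) (-4,-1) (-4,-1)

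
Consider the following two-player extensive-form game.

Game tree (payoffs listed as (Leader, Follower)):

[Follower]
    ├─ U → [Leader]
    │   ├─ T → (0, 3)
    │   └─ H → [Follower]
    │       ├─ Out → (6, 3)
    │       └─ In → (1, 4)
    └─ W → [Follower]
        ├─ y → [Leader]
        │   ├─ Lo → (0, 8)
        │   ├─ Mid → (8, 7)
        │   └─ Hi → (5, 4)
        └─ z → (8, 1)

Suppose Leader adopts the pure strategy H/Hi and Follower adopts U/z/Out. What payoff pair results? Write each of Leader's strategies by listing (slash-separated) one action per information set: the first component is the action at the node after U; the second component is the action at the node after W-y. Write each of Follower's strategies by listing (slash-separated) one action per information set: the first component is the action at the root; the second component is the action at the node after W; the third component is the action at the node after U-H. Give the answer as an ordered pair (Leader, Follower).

Trace the play path from the root:
  Follower plays U
  Leader plays H at [U]
  Follower plays Out at [U-H]
→ terminal payoff (6, 3).
(Leader's choice at the node after W-y is never reached on this path, so it doesn't affect the outcome.)

(6, 3)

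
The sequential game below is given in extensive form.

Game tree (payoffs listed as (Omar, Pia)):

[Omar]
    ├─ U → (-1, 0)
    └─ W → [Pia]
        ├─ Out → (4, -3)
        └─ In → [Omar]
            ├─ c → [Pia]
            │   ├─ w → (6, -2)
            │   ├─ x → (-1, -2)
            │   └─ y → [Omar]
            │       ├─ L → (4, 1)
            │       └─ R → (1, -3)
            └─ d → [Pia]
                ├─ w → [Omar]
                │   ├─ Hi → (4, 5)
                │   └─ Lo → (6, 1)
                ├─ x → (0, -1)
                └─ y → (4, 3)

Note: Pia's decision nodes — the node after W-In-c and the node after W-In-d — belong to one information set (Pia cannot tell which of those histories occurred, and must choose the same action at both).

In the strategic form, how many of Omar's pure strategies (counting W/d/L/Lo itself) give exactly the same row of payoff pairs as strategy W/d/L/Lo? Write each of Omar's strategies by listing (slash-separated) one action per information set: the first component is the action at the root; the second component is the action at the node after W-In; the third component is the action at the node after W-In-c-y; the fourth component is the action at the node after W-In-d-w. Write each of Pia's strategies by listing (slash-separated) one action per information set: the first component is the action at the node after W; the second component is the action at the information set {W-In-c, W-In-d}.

2

Row for W/d/L/Lo (columns Out/w, Out/x, Out/y, In/w, In/x, In/y): (4,-3) (4,-3) (4,-3) (6,1) (0,-1) (4,3).
Under W/d/L/Lo, Omar's choice at the node after W-In-c-y can never be reached regardless of what Pia does, so varying those choices leaves every outcome unchanged.
Holding the reachable choices fixed and varying the unreachable one freely already gives 2 equivalent strategies.
No other strategy reproduces this row, so those 2 are the full class: W/d/L/Lo, W/d/R/Lo.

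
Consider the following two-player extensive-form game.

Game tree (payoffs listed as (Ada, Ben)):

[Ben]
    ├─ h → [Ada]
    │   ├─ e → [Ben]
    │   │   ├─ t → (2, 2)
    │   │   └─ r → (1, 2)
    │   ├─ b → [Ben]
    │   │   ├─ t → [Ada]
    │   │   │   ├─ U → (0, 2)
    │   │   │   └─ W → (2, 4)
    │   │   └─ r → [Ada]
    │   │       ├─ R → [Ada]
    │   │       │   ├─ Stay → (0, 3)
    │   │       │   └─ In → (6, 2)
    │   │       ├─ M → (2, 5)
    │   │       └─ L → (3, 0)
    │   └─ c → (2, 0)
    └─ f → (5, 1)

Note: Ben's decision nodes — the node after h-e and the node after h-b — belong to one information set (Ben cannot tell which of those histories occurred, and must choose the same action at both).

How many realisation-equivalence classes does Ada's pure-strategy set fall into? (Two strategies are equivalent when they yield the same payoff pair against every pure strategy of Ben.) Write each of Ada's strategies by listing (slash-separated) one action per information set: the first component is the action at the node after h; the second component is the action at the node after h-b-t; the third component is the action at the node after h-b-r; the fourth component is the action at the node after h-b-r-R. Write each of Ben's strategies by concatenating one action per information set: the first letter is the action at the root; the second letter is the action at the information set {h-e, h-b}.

Ada has 36 pure strategies: e/U/R/Stay, e/U/R/In, e/U/M/Stay, e/U/M/In, e/U/L/Stay, e/U/L/In, e/W/R/Stay, e/W/R/In, e/W/M/Stay, e/W/M/In, e/W/L/Stay, e/W/L/In, b/U/R/Stay, b/U/R/In, b/U/M/Stay, b/U/M/In, b/U/L/Stay, b/U/L/In, b/W/R/Stay, b/W/R/In, b/W/M/Stay, b/W/M/In, b/W/L/Stay, b/W/L/In, c/U/R/Stay, c/U/R/In, c/U/M/Stay, c/U/M/In, c/U/L/Stay, c/U/L/In, c/W/R/Stay, c/W/R/In, c/W/M/Stay, c/W/M/In, c/W/L/Stay, c/W/L/In. Columns: ht, hr, ft, fr.
{e/U/R/Stay, e/U/R/In, e/U/M/Stay, e/U/M/In, e/U/L/Stay, e/U/L/In, e/W/R/Stay, e/W/R/In, e/W/M/Stay, e/W/M/In, e/W/L/Stay, e/W/L/In} → row (2,2) (1,2) (5,1) (5,1)
{b/U/R/Stay} → row (0,2) (0,3) (5,1) (5,1)
{b/U/R/In} → row (0,2) (6,2) (5,1) (5,1)
{b/U/M/Stay, b/U/M/In} → row (0,2) (2,5) (5,1) (5,1)
{b/U/L/Stay, b/U/L/In} → row (0,2) (3,0) (5,1) (5,1)
{b/W/R/Stay} → row (2,4) (0,3) (5,1) (5,1)
{b/W/R/In} → row (2,4) (6,2) (5,1) (5,1)
{b/W/M/Stay, b/W/M/In} → row (2,4) (2,5) (5,1) (5,1)
{b/W/L/Stay, b/W/L/In} → row (2,4) (3,0) (5,1) (5,1)
{c/U/R/Stay, c/U/R/In, c/U/M/Stay, c/U/M/In, c/U/L/Stay, c/U/L/In, c/W/R/Stay, c/W/R/In, c/W/M/Stay, c/W/M/In, c/W/L/Stay, c/W/L/In} → row (2,0) (2,0) (5,1) (5,1)
That's 10 distinct rows out of 36 strategies.

10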